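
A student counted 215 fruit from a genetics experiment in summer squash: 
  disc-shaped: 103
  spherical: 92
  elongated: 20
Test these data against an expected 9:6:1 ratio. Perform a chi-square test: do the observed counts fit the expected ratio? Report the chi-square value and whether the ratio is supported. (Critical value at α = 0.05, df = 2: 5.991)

Under the 9:6:1 hypothesis (Σ ratio = 16, N = 215):
  disc-shaped: 215 × 9/16 = 120.9375
  spherical: 215 × 6/16 = 80.625
  elongated: 215 × 1/16 = 13.4375
χ² = Σ (O − E)² / E
  disc-shaped: (103 − 120.9375)² / 120.9375 = 2.6605
  spherical: (92 − 80.625)² / 80.625 = 1.6048
  elongated: (20 − 13.4375)² / 13.4375 = 3.2049
χ² = 2.6605 + 1.6048 + 3.2049 = 7.4702 ≈ 7.470
Degrees of freedom = 3 − 1 = 2; critical value at α = 0.05 is 5.991.
Since 7.470 > 5.991, we reject the null hypothesis — the data do not fit the 9:6:1 ratio.

7.470; not consistent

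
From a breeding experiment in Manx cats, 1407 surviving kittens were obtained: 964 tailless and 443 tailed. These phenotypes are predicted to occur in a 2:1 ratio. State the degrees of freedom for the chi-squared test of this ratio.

1

A goodness-of-fit test with 2 phenotype classes has df = 2 − 1 = 1.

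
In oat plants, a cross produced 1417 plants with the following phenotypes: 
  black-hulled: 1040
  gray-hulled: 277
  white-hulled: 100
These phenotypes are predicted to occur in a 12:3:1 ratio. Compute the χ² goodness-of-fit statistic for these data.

Expected counts for N = 1417 under a 12:3:1 ratio (total parts = 16):
  black-hulled: 1417 × 12/16 = 1062.75
  gray-hulled: 1417 × 3/16 = 265.6875
  white-hulled: 1417 × 1/16 = 88.5625
χ² = Σ (O − E)² / E
  black-hulled: (1040 − 1062.75)² / 1062.75 = 0.4870
  gray-hulled: (277 − 265.6875)² / 265.6875 = 0.4817
  white-hulled: (100 − 88.5625)² / 88.5625 = 1.4771
χ² = 0.4870 + 0.4817 + 1.4771 = 2.4458 ≈ 2.446

2.446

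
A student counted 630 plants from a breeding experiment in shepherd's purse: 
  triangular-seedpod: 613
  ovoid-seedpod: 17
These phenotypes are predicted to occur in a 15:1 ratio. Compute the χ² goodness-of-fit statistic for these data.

13.562

The 15:1 ratio has 16 parts, so with N = 630 the expected counts are:
  triangular-seedpod: 630 × 15/16 = 590.625
  ovoid-seedpod: 630 × 1/16 = 39.375
χ² = Σ (O − E)² / E
  triangular-seedpod: (613 − 590.625)² / 590.625 = 0.8476
  ovoid-seedpod: (17 − 39.375)² / 39.375 = 12.7147
χ² = 0.8476 + 12.7147 = 13.5623 ≈ 13.562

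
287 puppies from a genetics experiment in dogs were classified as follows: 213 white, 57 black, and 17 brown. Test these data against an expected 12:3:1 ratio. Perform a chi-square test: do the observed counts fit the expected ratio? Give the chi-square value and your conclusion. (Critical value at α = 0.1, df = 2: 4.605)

0.261; consistent

Under the 12:3:1 hypothesis (Σ ratio = 16, N = 287):
  white: 287 × 12/16 = 215.25
  black: 287 × 3/16 = 53.8125
  brown: 287 × 1/16 = 17.9375
χ² = Σ (O − E)² / E
  white: (213 − 215.25)² / 215.25 = 0.0235
  black: (57 − 53.8125)² / 53.8125 = 0.1888
  brown: (17 − 17.9375)² / 17.9375 = 0.0490
χ² = 0.0235 + 0.1888 + 0.0490 = 0.2613 ≈ 0.261
Degrees of freedom = 3 − 1 = 2; critical value at α = 0.1 is 4.605.
Since 0.261 < 4.605, we fail to reject the null hypothesis — the data are consistent with the 12:3:1 ratio.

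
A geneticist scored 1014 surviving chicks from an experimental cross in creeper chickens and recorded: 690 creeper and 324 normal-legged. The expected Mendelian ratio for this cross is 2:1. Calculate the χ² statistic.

Total ratio parts = 3. Expected numbers out of 1014:
  creeper: 1014 × 2/3 = 676
  normal-legged: 1014 × 1/3 = 338
χ² = Σ (O − E)² / E
  creeper: (690 − 676)² / 676 = 0.2899
  normal-legged: (324 − 338)² / 338 = 0.5799
χ² = 0.2899 + 0.5799 = 0.8698 ≈ 0.870

0.870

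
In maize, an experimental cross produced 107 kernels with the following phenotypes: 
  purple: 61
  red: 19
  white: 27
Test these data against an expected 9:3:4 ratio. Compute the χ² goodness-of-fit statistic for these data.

The 9:3:4 ratio has 16 parts, so with N = 107 the expected counts are:
  purple: 107 × 9/16 = 60.1875
  red: 107 × 3/16 = 20.0625
  white: 107 × 4/16 = 26.75
χ² = Σ (O − E)² / E
  purple: (61 − 60.1875)² / 60.1875 = 0.0110
  red: (19 − 20.0625)² / 20.0625 = 0.0563
  white: (27 − 26.75)² / 26.75 = 0.0023
χ² = 0.0110 + 0.0563 + 0.0023 = 0.0696 ≈ 0.070

0.070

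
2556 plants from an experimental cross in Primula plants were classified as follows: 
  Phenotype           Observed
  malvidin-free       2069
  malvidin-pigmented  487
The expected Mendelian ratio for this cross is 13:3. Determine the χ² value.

0.154

Under the 13:3 hypothesis (Σ ratio = 16, N = 2556):
  malvidin-free: 2556 × 13/16 = 2076.75
  malvidin-pigmented: 2556 × 3/16 = 479.25
χ² = Σ (O − E)² / E
  malvidin-free: (2069 − 2076.75)² / 2076.75 = 0.0289
  malvidin-pigmented: (487 − 479.25)² / 479.25 = 0.1253
χ² = 0.0289 + 0.1253 = 0.1542 ≈ 0.154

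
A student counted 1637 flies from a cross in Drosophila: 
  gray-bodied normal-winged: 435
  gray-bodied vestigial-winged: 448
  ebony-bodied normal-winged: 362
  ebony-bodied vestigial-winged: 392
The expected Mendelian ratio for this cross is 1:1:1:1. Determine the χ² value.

11.472

Expected counts for N = 1637 under a 1:1:1:1 ratio (total parts = 4):
  gray-bodied normal-winged: 1637 × 1/4 = 409.25
  gray-bodied vestigial-winged: 1637 × 1/4 = 409.25
  ebony-bodied normal-winged: 1637 × 1/4 = 409.25
  ebony-bodied vestigial-winged: 1637 × 1/4 = 409.25
χ² = Σ (O − E)² / E
  gray-bodied normal-winged: (435 − 409.25)² / 409.25 = 1.6202
  gray-bodied vestigial-winged: (448 − 409.25)² / 409.25 = 3.6691
  ebony-bodied normal-winged: (362 − 409.25)² / 409.25 = 5.4553
  ebony-bodied vestigial-winged: (392 − 409.25)² / 409.25 = 0.7271
χ² = 1.6202 + 3.6691 + 5.4553 + 0.7271 = 11.4717 ≈ 11.472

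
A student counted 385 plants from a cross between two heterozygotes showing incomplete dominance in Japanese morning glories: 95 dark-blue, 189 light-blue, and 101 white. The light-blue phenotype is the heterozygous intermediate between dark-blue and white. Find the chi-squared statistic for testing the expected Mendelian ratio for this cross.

0.314

With incomplete dominance, a heterozygote × heterozygote cross gives a 1:2:1 phenotypic ratio.
Expected counts for N = 385 under a 1:2:1 ratio (total parts = 4):
  dark-blue: 385 × 1/4 = 96.25
  light-blue: 385 × 2/4 = 192.5
  white: 385 × 1/4 = 96.25
χ² = Σ (O − E)² / E
  dark-blue: (95 − 96.25)² / 96.25 = 0.0162
  light-blue: (189 − 192.5)² / 192.5 = 0.0636
  white: (101 − 96.25)² / 96.25 = 0.2344
χ² = 0.0162 + 0.0636 + 0.2344 = 0.3142 ≈ 0.314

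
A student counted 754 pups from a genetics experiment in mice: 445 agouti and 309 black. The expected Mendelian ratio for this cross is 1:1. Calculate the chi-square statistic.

24.531

Under the 1:1 hypothesis (Σ ratio = 2, N = 754):
  agouti: 754 × 1/2 = 377
  black: 754 × 1/2 = 377
χ² = Σ (O − E)² / E
  agouti: (445 − 377)² / 377 = 12.2653
  black: (309 − 377)² / 377 = 12.2653
χ² = 12.2653 + 12.2653 = 24.5306 ≈ 24.531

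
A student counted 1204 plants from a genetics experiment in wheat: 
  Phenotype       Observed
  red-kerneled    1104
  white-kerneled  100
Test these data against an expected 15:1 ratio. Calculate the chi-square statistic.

8.683

Expected counts for N = 1204 under a 15:1 ratio (total parts = 16):
  red-kerneled: 1204 × 15/16 = 1128.75
  white-kerneled: 1204 × 1/16 = 75.25
χ² = Σ (O − E)² / E
  red-kerneled: (1104 − 1128.75)² / 1128.75 = 0.5427
  white-kerneled: (100 − 75.25)² / 75.25 = 8.1404
χ² = 0.5427 + 8.1404 = 8.6831 ≈ 8.683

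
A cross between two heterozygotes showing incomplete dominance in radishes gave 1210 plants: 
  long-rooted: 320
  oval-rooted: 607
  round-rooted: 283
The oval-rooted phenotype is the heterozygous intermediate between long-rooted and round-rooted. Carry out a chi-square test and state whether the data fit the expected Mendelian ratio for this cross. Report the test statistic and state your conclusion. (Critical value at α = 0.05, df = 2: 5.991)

2.276; consistent

With incomplete dominance, a heterozygote × heterozygote cross gives a 1:2:1 phenotypic ratio.
Total ratio parts = 4. Expected numbers out of 1210:
  long-rooted: 1210 × 1/4 = 302.5
  oval-rooted: 1210 × 2/4 = 605
  round-rooted: 1210 × 1/4 = 302.5
χ² = Σ (O − E)² / E
  long-rooted: (320 − 302.5)² / 302.5 = 1.0124
  oval-rooted: (607 − 605)² / 605 = 0.0066
  round-rooted: (283 − 302.5)² / 302.5 = 1.2570
χ² = 1.0124 + 0.0066 + 1.2570 = 2.276
Degrees of freedom = 3 − 1 = 2; critical value at α = 0.05 is 5.991.
Since 2.276 < 5.991, we fail to reject the null hypothesis — the data are consistent with the 1:2:1 ratio.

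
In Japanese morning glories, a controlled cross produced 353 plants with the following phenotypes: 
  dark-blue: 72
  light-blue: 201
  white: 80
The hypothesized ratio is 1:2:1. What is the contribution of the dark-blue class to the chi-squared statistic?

2.992

Expected counts for N = 353 under a 1:2:1 ratio (total parts = 4):
  dark-blue: 353 × 1/4 = 88.25
  light-blue: 353 × 2/4 = 176.5
  white: 353 × 1/4 = 88.25
Contribution of dark-blue: (72 − 88.25)² / 88.25 = 2.9922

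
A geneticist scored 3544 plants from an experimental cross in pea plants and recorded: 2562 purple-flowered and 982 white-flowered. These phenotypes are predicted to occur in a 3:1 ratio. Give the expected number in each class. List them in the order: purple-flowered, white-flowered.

Under the 3:1 hypothesis (Σ ratio = 4, N = 3544):
  purple-flowered: 3544 × 3/4 = 2658
  white-flowered: 3544 × 1/4 = 886

2658, 886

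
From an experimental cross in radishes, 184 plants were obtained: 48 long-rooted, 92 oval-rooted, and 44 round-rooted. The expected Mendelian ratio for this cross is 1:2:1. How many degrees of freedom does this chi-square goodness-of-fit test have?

A goodness-of-fit test with 3 phenotype classes has df = 3 − 1 = 2.

2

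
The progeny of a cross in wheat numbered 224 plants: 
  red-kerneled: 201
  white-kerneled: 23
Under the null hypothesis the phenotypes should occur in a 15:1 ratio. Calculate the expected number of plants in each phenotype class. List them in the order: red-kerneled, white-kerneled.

210, 14

Expected counts for N = 224 under a 15:1 ratio (total parts = 16):
  red-kerneled: 224 × 15/16 = 210
  white-kerneled: 224 × 1/16 = 14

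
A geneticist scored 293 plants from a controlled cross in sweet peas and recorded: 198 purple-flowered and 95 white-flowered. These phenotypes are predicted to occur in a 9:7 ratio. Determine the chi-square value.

15.275

Under the 9:7 hypothesis (Σ ratio = 16, N = 293):
  purple-flowered: 293 × 9/16 = 164.8125
  white-flowered: 293 × 7/16 = 128.1875
χ² = Σ (O − E)² / E
  purple-flowered: (198 − 164.8125)² / 164.8125 = 6.6828
  white-flowered: (95 − 128.1875)² / 128.1875 = 8.5922
χ² = 6.6828 + 8.5922 = 15.275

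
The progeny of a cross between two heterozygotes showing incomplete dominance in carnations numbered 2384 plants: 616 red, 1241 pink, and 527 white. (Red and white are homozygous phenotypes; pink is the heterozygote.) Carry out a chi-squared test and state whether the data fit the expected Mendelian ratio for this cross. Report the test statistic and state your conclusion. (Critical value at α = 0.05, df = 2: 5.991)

With incomplete dominance, a heterozygote × heterozygote cross gives a 1:2:1 phenotypic ratio.
Total ratio parts = 4. Expected numbers out of 2384:
  red: 2384 × 1/4 = 596
  pink: 2384 × 2/4 = 1192
  white: 2384 × 1/4 = 596
χ² = Σ (O − E)² / E
  red: (616 − 596)² / 596 = 0.6711
  pink: (1241 − 1192)² / 1192 = 2.0143
  white: (527 − 596)² / 596 = 7.9883
χ² = 0.6711 + 2.0143 + 7.9883 = 10.6737 ≈ 10.674
Degrees of freedom = 3 − 1 = 2; critical value at α = 0.05 is 5.991.
Since 10.674 > 5.991, we reject the null hypothesis — the data do not fit the 1:2:1 ratio.

10.674; not consistent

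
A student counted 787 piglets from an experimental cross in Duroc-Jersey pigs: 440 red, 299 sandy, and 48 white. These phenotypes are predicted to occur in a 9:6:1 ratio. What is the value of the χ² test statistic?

The 9:6:1 ratio has 16 parts, so with N = 787 the expected counts are:
  red: 787 × 9/16 = 442.6875
  sandy: 787 × 6/16 = 295.125
  white: 787 × 1/16 = 49.1875
χ² = Σ (O − E)² / E
  red: (440 − 442.6875)² / 442.6875 = 0.0163
  sandy: (299 − 295.125)² / 295.125 = 0.0509
  white: (48 − 49.1875)² / 49.1875 = 0.0287
χ² = 0.0163 + 0.0509 + 0.0287 = 0.0959 ≈ 0.096

0.096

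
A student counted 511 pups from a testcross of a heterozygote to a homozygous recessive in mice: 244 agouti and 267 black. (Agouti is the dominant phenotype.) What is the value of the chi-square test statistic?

1.035

A testcross of a heterozygote (Aa × aa) gives a 1:1 phenotypic ratio.
Under the 1:1 hypothesis (Σ ratio = 2, N = 511):
  agouti: 511 × 1/2 = 255.5
  black: 511 × 1/2 = 255.5
χ² = Σ (O − E)² / E
  agouti: (244 − 255.5)² / 255.5 = 0.5176
  black: (267 − 255.5)² / 255.5 = 0.5176
χ² = 0.5176 + 0.5176 = 1.0352 ≈ 1.035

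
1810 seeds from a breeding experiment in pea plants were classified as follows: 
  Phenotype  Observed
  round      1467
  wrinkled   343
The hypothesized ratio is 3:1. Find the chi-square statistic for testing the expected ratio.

35.330

Total ratio parts = 4. Expected numbers out of 1810:
  round: 1810 × 3/4 = 1357.5
  wrinkled: 1810 × 1/4 = 452.5
χ² = Σ (O − E)² / E
  round: (1467 − 1357.5)² / 1357.5 = 8.8326
  wrinkled: (343 − 452.5)² / 452.5 = 26.4978
χ² = 8.8326 + 26.4978 = 35.3304 ≈ 35.330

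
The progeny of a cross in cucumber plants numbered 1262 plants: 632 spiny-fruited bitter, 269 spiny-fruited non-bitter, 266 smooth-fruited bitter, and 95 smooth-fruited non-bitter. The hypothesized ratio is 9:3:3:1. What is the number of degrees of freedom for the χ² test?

A goodness-of-fit test with 4 phenotype classes has df = 4 − 1 = 3.

3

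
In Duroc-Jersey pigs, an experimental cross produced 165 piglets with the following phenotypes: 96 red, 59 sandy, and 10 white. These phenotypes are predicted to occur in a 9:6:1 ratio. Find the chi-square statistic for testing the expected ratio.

0.253

Under the 9:6:1 hypothesis (Σ ratio = 16, N = 165):
  red: 165 × 9/16 = 92.8125
  sandy: 165 × 6/16 = 61.875
  white: 165 × 1/16 = 10.3125
χ² = Σ (O − E)² / E
  red: (96 − 92.8125)² / 92.8125 = 0.1095
  sandy: (59 − 61.875)² / 61.875 = 0.1336
  white: (10 − 10.3125)² / 10.3125 = 0.0095
χ² = 0.1095 + 0.1336 + 0.0095 = 0.2526 ≈ 0.253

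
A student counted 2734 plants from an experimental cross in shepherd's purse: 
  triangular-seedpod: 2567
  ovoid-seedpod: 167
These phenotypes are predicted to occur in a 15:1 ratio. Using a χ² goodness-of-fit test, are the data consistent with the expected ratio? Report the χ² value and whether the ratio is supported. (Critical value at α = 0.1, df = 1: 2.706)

Total ratio parts = 16. Expected numbers out of 2734:
  triangular-seedpod: 2734 × 15/16 = 2563.125
  ovoid-seedpod: 2734 × 1/16 = 170.875
χ² = Σ (O − E)² / E
  triangular-seedpod: (2567 − 2563.125)² / 2563.125 = 0.0059
  ovoid-seedpod: (167 − 170.875)² / 170.875 = 0.0879
χ² = 0.0059 + 0.0879 = 0.0938 ≈ 0.094
Degrees of freedom = 2 − 1 = 1; critical value at α = 0.1 is 2.706.
Since 0.094 < 2.706, we fail to reject the null hypothesis — the data are consistent with the 15:1 ratio.

0.094; consistent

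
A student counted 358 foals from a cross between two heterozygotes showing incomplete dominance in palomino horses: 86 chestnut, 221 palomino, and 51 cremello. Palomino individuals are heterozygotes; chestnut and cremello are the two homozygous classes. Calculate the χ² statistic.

26.553

With incomplete dominance, a heterozygote × heterozygote cross gives a 1:2:1 phenotypic ratio.
Under the 1:2:1 hypothesis (Σ ratio = 4, N = 358):
  chestnut: 358 × 1/4 = 89.5
  palomino: 358 × 2/4 = 179
  cremello: 358 × 1/4 = 89.5
χ² = Σ (O − E)² / E
  chestnut: (86 − 89.5)² / 89.5 = 0.1369
  palomino: (221 − 179)² / 179 = 9.8547
  cremello: (51 − 89.5)² / 89.5 = 16.5615
χ² = 0.1369 + 9.8547 + 16.5615 = 26.5531 ≈ 26.553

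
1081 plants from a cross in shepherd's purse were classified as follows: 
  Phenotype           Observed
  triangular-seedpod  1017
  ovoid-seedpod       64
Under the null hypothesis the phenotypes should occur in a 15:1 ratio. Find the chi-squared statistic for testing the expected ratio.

0.200

Total ratio parts = 16. Expected numbers out of 1081:
  triangular-seedpod: 1081 × 15/16 = 1013.4375
  ovoid-seedpod: 1081 × 1/16 = 67.5625
χ² = Σ (O − E)² / E
  triangular-seedpod: (1017 − 1013.4375)² / 1013.4375 = 0.0125
  ovoid-seedpod: (64 − 67.5625)² / 67.5625 = 0.1878
χ² = 0.0125 + 0.1878 = 0.2003 ≈ 0.200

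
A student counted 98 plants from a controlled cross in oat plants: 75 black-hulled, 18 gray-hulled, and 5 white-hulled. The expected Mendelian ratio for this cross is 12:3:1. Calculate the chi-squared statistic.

Under the 12:3:1 hypothesis (Σ ratio = 16, N = 98):
  black-hulled: 98 × 12/16 = 73.5
  gray-hulled: 98 × 3/16 = 18.375
  white-hulled: 98 × 1/16 = 6.125
χ² = Σ (O − E)² / E
  black-hulled: (75 − 73.5)² / 73.5 = 0.0306
  gray-hulled: (18 − 18.375)² / 18.375 = 0.0077
  white-hulled: (5 − 6.125)² / 6.125 = 0.2066
χ² = 0.0306 + 0.0077 + 0.2066 = 0.2449 ≈ 0.245

0.245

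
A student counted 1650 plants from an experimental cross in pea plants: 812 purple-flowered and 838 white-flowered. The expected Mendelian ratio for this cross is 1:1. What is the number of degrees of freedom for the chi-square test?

1

A goodness-of-fit test with 2 phenotype classes has df = 2 − 1 = 1.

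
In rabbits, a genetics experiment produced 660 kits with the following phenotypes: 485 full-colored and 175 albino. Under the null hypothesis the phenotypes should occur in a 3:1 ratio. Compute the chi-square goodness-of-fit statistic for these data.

0.808

Under the 3:1 hypothesis (Σ ratio = 4, N = 660):
  full-colored: 660 × 3/4 = 495
  albino: 660 × 1/4 = 165
χ² = Σ (O − E)² / E
  full-colored: (485 − 495)² / 495 = 0.2020
  albino: (175 − 165)² / 165 = 0.6061
χ² = 0.2020 + 0.6061 = 0.8081 ≈ 0.808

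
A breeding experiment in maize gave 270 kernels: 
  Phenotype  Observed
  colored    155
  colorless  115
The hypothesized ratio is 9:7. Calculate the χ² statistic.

0.147

The 9:7 ratio has 16 parts, so with N = 270 the expected counts are:
  colored: 270 × 9/16 = 151.875
  colorless: 270 × 7/16 = 118.125
χ² = Σ (O − E)² / E
  colored: (155 − 151.875)² / 151.875 = 0.0643
  colorless: (115 − 118.125)² / 118.125 = 0.0827
χ² = 0.0643 + 0.0827 = 0.147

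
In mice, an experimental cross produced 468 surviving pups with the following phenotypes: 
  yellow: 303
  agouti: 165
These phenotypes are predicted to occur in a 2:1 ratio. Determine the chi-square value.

Total ratio parts = 3. Expected numbers out of 468:
  yellow: 468 × 2/3 = 312
  agouti: 468 × 1/3 = 156
χ² = Σ (O − E)² / E
  yellow: (303 − 312)² / 312 = 0.2596
  agouti: (165 − 156)² / 156 = 0.5192
χ² = 0.2596 + 0.5192 = 0.7788 ≈ 0.779

0.779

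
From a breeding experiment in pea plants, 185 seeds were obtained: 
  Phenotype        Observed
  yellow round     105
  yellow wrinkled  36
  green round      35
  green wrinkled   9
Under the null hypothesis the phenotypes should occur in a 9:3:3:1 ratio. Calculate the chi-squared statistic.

0.629

Total ratio parts = 16. Expected numbers out of 185:
  yellow round: 185 × 9/16 = 104.0625
  yellow wrinkled: 185 × 3/16 = 34.6875
  green round: 185 × 3/16 = 34.6875
  green wrinkled: 185 × 1/16 = 11.5625
χ² = Σ (O − E)² / E
  yellow round: (105 − 104.0625)² / 104.0625 = 0.0084
  yellow wrinkled: (36 − 34.6875)² / 34.6875 = 0.0497
  green round: (35 − 34.6875)² / 34.6875 = 0.0028
  green wrinkled: (9 − 11.5625)² / 11.5625 = 0.5679
χ² = 0.0084 + 0.0497 + 0.0028 + 0.5679 = 0.6288 ≈ 0.629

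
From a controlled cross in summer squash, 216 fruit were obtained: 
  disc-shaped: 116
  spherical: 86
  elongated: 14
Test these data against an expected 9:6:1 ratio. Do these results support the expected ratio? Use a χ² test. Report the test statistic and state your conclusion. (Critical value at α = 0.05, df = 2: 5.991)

Under the 9:6:1 hypothesis (Σ ratio = 16, N = 216):
  disc-shaped: 216 × 9/16 = 121.5
  spherical: 216 × 6/16 = 81
  elongated: 216 × 1/16 = 13.5
χ² = Σ (O − E)² / E
  disc-shaped: (116 − 121.5)² / 121.5 = 0.2490
  spherical: (86 − 81)² / 81 = 0.3086
  elongated: (14 − 13.5)² / 13.5 = 0.0185
χ² = 0.2490 + 0.3086 + 0.0185 = 0.5761 ≈ 0.576
Degrees of freedom = 3 − 1 = 2; critical value at α = 0.05 is 5.991.
Since 0.576 < 5.991, we fail to reject the null hypothesis — the data are consistent with the 9:6:1 ratio.

0.576; consistent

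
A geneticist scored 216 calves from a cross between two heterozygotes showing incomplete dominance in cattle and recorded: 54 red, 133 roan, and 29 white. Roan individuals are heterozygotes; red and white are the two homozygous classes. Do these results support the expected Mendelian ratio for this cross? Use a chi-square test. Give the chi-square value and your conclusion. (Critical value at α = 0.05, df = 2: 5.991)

With incomplete dominance, a heterozygote × heterozygote cross gives a 1:2:1 phenotypic ratio.
The 1:2:1 ratio has 4 parts, so with N = 216 the expected counts are:
  red: 216 × 1/4 = 54
  roan: 216 × 2/4 = 108
  white: 216 × 1/4 = 54
χ² = Σ (O − E)² / E
  red: (54 − 54)² / 54 = 0.0000
  roan: (133 − 108)² / 108 = 5.7870
  white: (29 − 54)² / 54 = 11.5741
χ² = 0.0000 + 5.7870 + 11.5741 = 17.3611 ≈ 17.361
Degrees of freedom = 3 − 1 = 2; critical value at α = 0.05 is 5.991.
Since 17.361 > 5.991, we reject the null hypothesis — the data do not fit the 1:2:1 ratio.

17.361; not consistent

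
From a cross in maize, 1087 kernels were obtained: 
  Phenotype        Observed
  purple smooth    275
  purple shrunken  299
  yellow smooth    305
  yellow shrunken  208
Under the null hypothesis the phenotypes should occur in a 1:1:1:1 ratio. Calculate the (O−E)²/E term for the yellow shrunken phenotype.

14.955

The 1:1:1:1 ratio has 4 parts, so with N = 1087 the expected counts are:
  purple smooth: 1087 × 1/4 = 271.75
  purple shrunken: 1087 × 1/4 = 271.75
  yellow smooth: 1087 × 1/4 = 271.75
  yellow shrunken: 1087 × 1/4 = 271.75
Contribution of yellow shrunken: (208 − 271.75)² / 271.75 = 14.9552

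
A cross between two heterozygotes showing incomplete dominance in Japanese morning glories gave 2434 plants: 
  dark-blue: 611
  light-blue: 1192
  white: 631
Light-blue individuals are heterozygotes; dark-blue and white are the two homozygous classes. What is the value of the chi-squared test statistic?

With incomplete dominance, a heterozygote × heterozygote cross gives a 1:2:1 phenotypic ratio.
Expected counts for N = 2434 under a 1:2:1 ratio (total parts = 4):
  dark-blue: 2434 × 1/4 = 608.5
  light-blue: 2434 × 2/4 = 1217
  white: 2434 × 1/4 = 608.5
χ² = Σ (O − E)² / E
  dark-blue: (611 − 608.5)² / 608.5 = 0.0103
  light-blue: (1192 − 1217)² / 1217 = 0.5136
  white: (631 − 608.5)² / 608.5 = 0.8320
χ² = 0.0103 + 0.5136 + 0.8320 = 1.3559 ≈ 1.356

1.356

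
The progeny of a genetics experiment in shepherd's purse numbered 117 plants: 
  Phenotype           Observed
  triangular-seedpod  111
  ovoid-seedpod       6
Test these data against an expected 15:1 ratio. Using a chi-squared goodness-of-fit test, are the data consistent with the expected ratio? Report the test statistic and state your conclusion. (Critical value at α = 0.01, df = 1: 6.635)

Total ratio parts = 16. Expected numbers out of 117:
  triangular-seedpod: 117 × 15/16 = 109.6875
  ovoid-seedpod: 117 × 1/16 = 7.3125
χ² = Σ (O − E)² / E
  triangular-seedpod: (111 − 109.6875)² / 109.6875 = 0.0157
  ovoid-seedpod: (6 − 7.3125)² / 7.3125 = 0.2356
χ² = 0.0157 + 0.2356 = 0.2513 ≈ 0.251
Degrees of freedom = 2 − 1 = 1; critical value at α = 0.01 is 6.635.
Since 0.251 < 6.635, we fail to reject the null hypothesis — the data are consistent with the 15:1 ratio.

0.251; consistent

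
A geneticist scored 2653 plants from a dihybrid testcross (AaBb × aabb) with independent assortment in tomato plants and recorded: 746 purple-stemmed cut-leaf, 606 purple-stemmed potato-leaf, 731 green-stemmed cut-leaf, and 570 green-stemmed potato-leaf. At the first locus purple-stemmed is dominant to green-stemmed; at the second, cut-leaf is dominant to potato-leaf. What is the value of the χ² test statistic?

A dihybrid testcross with independent assortment gives a 1:1:1:1 ratio.
Under the 1:1:1:1 hypothesis (Σ ratio = 4, N = 2653):
  purple-stemmed cut-leaf: 2653 × 1/4 = 663.25
  purple-stemmed potato-leaf: 2653 × 1/4 = 663.25
  green-stemmed cut-leaf: 2653 × 1/4 = 663.25
  green-stemmed potato-leaf: 2653 × 1/4 = 663.25
χ² = Σ (O − E)² / E
  purple-stemmed cut-leaf: (746 − 663.25)² / 663.25 = 10.3243
  purple-stemmed potato-leaf: (606 − 663.25)² / 663.25 = 4.9417
  green-stemmed cut-leaf: (731 − 663.25)² / 663.25 = 6.9206
  green-stemmed potato-leaf: (570 − 663.25)² / 663.25 = 13.1105
χ² = 10.3243 + 4.9417 + 6.9206 + 13.1105 = 35.2971 ≈ 35.297

35.297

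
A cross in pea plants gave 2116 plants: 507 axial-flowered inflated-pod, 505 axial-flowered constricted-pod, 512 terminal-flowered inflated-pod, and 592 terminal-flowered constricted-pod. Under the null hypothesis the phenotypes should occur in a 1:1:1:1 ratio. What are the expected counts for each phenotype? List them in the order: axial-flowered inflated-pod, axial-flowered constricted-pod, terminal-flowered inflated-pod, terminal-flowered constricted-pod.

529, 529, 529, 529

Total ratio parts = 4. Expected numbers out of 2116:
  axial-flowered inflated-pod: 2116 × 1/4 = 529
  axial-flowered constricted-pod: 2116 × 1/4 = 529
  terminal-flowered inflated-pod: 2116 × 1/4 = 529
  terminal-flowered constricted-pod: 2116 × 1/4 = 529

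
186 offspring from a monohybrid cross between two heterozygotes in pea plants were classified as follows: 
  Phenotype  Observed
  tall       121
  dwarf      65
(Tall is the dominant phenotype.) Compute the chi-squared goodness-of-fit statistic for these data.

For a monohybrid cross between heterozygotes with complete dominance, the expected phenotypic ratio is 3:1.
Total ratio parts = 4. Expected numbers out of 186:
  tall: 186 × 3/4 = 139.5
  dwarf: 186 × 1/4 = 46.5
χ² = Σ (O − E)² / E
  tall: (121 − 139.5)² / 139.5 = 2.4534
  dwarf: (65 − 46.5)² / 46.5 = 7.3602
χ² = 2.4534 + 7.3602 = 9.8136 ≈ 9.814

9.814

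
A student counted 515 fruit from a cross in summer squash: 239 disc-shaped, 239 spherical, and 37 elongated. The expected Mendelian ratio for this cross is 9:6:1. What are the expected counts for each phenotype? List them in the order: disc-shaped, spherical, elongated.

289.6875, 193.125, 32.1875

The 9:6:1 ratio has 16 parts, so with N = 515 the expected counts are:
  disc-shaped: 515 × 9/16 = 289.6875
  spherical: 515 × 6/16 = 193.125
  elongated: 515 × 1/16 = 32.1875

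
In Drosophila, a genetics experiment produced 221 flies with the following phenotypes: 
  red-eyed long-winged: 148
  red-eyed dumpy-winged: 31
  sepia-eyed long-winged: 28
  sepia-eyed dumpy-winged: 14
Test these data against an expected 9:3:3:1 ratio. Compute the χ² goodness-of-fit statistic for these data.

11.503

The 9:3:3:1 ratio has 16 parts, so with N = 221 the expected counts are:
  red-eyed long-winged: 221 × 9/16 = 124.3125
  red-eyed dumpy-winged: 221 × 3/16 = 41.4375
  sepia-eyed long-winged: 221 × 3/16 = 41.4375
  sepia-eyed dumpy-winged: 221 × 1/16 = 13.8125
χ² = Σ (O − E)² / E
  red-eyed long-winged: (148 − 124.3125)² / 124.3125 = 4.5136
  red-eyed dumpy-winged: (31 − 41.4375)² / 41.4375 = 2.6291
  sepia-eyed long-winged: (28 − 41.4375)² / 41.4375 = 4.3576
  sepia-eyed dumpy-winged: (14 − 13.8125)² / 13.8125 = 0.0025
χ² = 4.5136 + 2.6291 + 4.3576 + 0.0025 = 11.5028 ≈ 11.503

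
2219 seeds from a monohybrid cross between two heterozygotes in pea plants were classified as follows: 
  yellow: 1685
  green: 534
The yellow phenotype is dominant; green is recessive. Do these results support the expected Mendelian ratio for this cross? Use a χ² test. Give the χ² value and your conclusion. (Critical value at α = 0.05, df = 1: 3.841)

For a monohybrid cross between heterozygotes with complete dominance, the expected phenotypic ratio is 3:1.
Under the 3:1 hypothesis (Σ ratio = 4, N = 2219):
  yellow: 2219 × 3/4 = 1664.25
  green: 2219 × 1/4 = 554.75
χ² = Σ (O − E)² / E
  yellow: (1685 − 1664.25)² / 1664.25 = 0.2587
  green: (534 − 554.75)² / 554.75 = 0.7761
χ² = 0.2587 + 0.7761 = 1.0348 ≈ 1.035
Degrees of freedom = 2 − 1 = 1; critical value at α = 0.05 is 3.841.
Since 1.035 < 3.841, we fail to reject the null hypothesis — the data are consistent with the 3:1 ratio.

1.035; consistent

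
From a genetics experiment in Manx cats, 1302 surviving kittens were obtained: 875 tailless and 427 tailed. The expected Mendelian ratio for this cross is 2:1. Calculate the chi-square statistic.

0.169

Expected counts for N = 1302 under a 2:1 ratio (total parts = 3):
  tailless: 1302 × 2/3 = 868
  tailed: 1302 × 1/3 = 434
χ² = Σ (O − E)² / E
  tailless: (875 − 868)² / 868 = 0.0565
  tailed: (427 − 434)² / 434 = 0.1129
χ² = 0.0565 + 0.1129 = 0.1694 ≈ 0.169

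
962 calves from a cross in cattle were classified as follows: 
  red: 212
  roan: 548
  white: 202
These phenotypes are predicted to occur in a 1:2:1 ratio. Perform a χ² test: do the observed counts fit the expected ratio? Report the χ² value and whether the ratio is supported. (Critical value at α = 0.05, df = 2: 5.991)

18.873; not consistent

Expected counts for N = 962 under a 1:2:1 ratio (total parts = 4):
  red: 962 × 1/4 = 240.5
  roan: 962 × 2/4 = 481
  white: 962 × 1/4 = 240.5
χ² = Σ (O − E)² / E
  red: (212 − 240.5)² / 240.5 = 3.3773
  roan: (548 − 481)² / 481 = 9.3326
  white: (202 − 240.5)² / 240.5 = 6.1632
χ² = 3.3773 + 9.3326 + 6.1632 = 18.8731 ≈ 18.873
Degrees of freedom = 3 − 1 = 2; critical value at α = 0.05 is 5.991.
Since 18.873 > 5.991, we reject the null hypothesis — the data do not fit the 1:2:1 ratio.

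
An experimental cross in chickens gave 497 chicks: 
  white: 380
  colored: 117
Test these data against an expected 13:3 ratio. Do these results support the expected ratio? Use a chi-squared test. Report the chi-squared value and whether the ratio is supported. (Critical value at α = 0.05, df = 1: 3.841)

Total ratio parts = 16. Expected numbers out of 497:
  white: 497 × 13/16 = 403.8125
  colored: 497 × 3/16 = 93.1875
χ² = Σ (O − E)² / E
  white: (380 − 403.8125)² / 403.8125 = 1.4042
  colored: (117 − 93.1875)² / 93.1875 = 6.0849
χ² = 1.4042 + 6.0849 = 7.4891 ≈ 7.489
Degrees of freedom = 2 − 1 = 1; critical value at α = 0.05 is 3.841.
Since 7.489 > 3.841, we reject the null hypothesis — the data do not fit the 13:3 ratio.

7.489; not consistent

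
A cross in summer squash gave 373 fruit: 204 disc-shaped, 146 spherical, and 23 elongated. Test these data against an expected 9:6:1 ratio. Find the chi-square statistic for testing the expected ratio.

0.433

Total ratio parts = 16. Expected numbers out of 373:
  disc-shaped: 373 × 9/16 = 209.8125
  spherical: 373 × 6/16 = 139.875
  elongated: 373 × 1/16 = 23.3125
χ² = Σ (O − E)² / E
  disc-shaped: (204 − 209.8125)² / 209.8125 = 0.1610
  spherical: (146 − 139.875)² / 139.875 = 0.2682
  elongated: (23 − 23.3125)² / 23.3125 = 0.0042
χ² = 0.1610 + 0.2682 + 0.0042 = 0.4334 ≈ 0.433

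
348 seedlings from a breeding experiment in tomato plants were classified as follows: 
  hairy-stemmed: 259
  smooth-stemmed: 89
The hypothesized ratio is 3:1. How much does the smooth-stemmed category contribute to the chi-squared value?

Expected counts for N = 348 under a 3:1 ratio (total parts = 4):
  hairy-stemmed: 348 × 3/4 = 261
  smooth-stemmed: 348 × 1/4 = 87
Contribution of smooth-stemmed: (89 − 87)² / 87 = 0.0460

0.046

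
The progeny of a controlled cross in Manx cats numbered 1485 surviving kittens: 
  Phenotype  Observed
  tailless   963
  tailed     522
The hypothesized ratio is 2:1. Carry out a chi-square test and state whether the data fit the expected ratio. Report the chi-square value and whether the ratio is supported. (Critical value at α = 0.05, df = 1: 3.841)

2.209; consistent

The 2:1 ratio has 3 parts, so with N = 1485 the expected counts are:
  tailless: 1485 × 2/3 = 990
  tailed: 1485 × 1/3 = 495
χ² = Σ (O − E)² / E
  tailless: (963 − 990)² / 990 = 0.7364
  tailed: (522 − 495)² / 495 = 1.4727
χ² = 0.7364 + 1.4727 = 2.2091 ≈ 2.209
Degrees of freedom = 2 − 1 = 1; critical value at α = 0.05 is 3.841.
Since 2.209 < 3.841, we fail to reject the null hypothesis — the data are consistent with the 2:1 ratio.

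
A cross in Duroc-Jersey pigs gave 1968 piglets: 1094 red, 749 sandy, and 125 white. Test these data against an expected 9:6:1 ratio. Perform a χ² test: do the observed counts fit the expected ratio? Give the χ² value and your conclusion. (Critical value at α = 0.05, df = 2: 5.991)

0.349; consistent

Total ratio parts = 16. Expected numbers out of 1968:
  red: 1968 × 9/16 = 1107
  sandy: 1968 × 6/16 = 738
  white: 1968 × 1/16 = 123
χ² = Σ (O − E)² / E
  red: (1094 − 1107)² / 1107 = 0.1527
  sandy: (749 − 738)² / 738 = 0.1640
  white: (125 − 123)² / 123 = 0.0325
χ² = 0.1527 + 0.1640 + 0.0325 = 0.3492 ≈ 0.349
Degrees of freedom = 3 − 1 = 2; critical value at α = 0.05 is 5.991.
Since 0.349 < 5.991, we fail to reject the null hypothesis — the data are consistent with the 9:6:1 ratio.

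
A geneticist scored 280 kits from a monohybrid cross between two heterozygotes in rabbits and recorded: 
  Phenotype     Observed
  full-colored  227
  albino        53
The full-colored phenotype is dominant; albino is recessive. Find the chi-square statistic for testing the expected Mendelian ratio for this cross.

5.505

For a monohybrid cross between heterozygotes with complete dominance, the expected phenotypic ratio is 3:1.
Expected counts for N = 280 under a 3:1 ratio (total parts = 4):
  full-colored: 280 × 3/4 = 210
  albino: 280 × 1/4 = 70
χ² = Σ (O − E)² / E
  full-colored: (227 − 210)² / 210 = 1.3762
  albino: (53 − 70)² / 70 = 4.1286
χ² = 1.3762 + 4.1286 = 5.5048 ≈ 5.505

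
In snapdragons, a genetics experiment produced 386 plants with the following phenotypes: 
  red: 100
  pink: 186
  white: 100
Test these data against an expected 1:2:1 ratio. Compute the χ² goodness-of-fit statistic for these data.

The 1:2:1 ratio has 4 parts, so with N = 386 the expected counts are:
  red: 386 × 1/4 = 96.5
  pink: 386 × 2/4 = 193
  white: 386 × 1/4 = 96.5
χ² = Σ (O − E)² / E
  red: (100 − 96.5)² / 96.5 = 0.1269
  pink: (186 − 193)² / 193 = 0.2539
  white: (100 − 96.5)² / 96.5 = 0.1269
χ² = 0.1269 + 0.2539 + 0.1269 = 0.5077 ≈ 0.508

0.508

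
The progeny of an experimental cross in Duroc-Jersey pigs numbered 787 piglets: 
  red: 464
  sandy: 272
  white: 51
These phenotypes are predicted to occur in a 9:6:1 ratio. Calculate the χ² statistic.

Expected counts for N = 787 under a 9:6:1 ratio (total parts = 16):
  red: 787 × 9/16 = 442.6875
  sandy: 787 × 6/16 = 295.125
  white: 787 × 1/16 = 49.1875
χ² = Σ (O − E)² / E
  red: (464 − 442.6875)² / 442.6875 = 1.0261
  sandy: (272 − 295.125)² / 295.125 = 1.8120
  white: (51 − 49.1875)² / 49.1875 = 0.0668
χ² = 1.0261 + 1.8120 + 0.0668 = 2.9049 ≈ 2.905

2.905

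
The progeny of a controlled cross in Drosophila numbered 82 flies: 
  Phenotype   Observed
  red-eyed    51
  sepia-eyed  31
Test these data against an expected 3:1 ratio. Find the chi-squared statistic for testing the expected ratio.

7.171

Expected counts for N = 82 under a 3:1 ratio (total parts = 4):
  red-eyed: 82 × 3/4 = 61.5
  sepia-eyed: 82 × 1/4 = 20.5
χ² = Σ (O − E)² / E
  red-eyed: (51 − 61.5)² / 61.5 = 1.7927
  sepia-eyed: (31 − 20.5)² / 20.5 = 5.3780
χ² = 1.7927 + 5.3780 = 7.1707 ≈ 7.171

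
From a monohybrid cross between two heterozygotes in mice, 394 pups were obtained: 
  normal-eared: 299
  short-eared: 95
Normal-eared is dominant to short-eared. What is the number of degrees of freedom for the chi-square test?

1

For a monohybrid cross between heterozygotes with complete dominance, the expected phenotypic ratio is 3:1.
A goodness-of-fit test with 2 phenotype classes has df = 2 − 1 = 1.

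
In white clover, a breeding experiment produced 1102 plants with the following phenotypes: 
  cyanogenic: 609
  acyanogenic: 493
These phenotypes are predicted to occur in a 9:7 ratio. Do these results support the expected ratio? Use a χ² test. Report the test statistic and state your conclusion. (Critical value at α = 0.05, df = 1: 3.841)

0.436; consistent

Expected counts for N = 1102 under a 9:7 ratio (total parts = 16):
  cyanogenic: 1102 × 9/16 = 619.875
  acyanogenic: 1102 × 7/16 = 482.125
χ² = Σ (O − E)² / E
  cyanogenic: (609 − 619.875)² / 619.875 = 0.1908
  acyanogenic: (493 − 482.125)² / 482.125 = 0.2453
χ² = 0.1908 + 0.2453 = 0.4361 ≈ 0.436
Degrees of freedom = 2 − 1 = 1; critical value at α = 0.05 is 3.841.
Since 0.436 < 3.841, we fail to reject the null hypothesis — the data are consistent with the 9:7 ratio.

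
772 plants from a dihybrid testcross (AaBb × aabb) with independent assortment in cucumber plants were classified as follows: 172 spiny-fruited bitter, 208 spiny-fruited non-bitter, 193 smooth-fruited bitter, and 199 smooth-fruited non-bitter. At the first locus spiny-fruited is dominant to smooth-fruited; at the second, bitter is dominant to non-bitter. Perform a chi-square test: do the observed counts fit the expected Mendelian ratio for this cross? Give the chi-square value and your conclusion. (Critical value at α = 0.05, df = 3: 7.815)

A dihybrid testcross with independent assortment gives a 1:1:1:1 ratio.
Expected counts for N = 772 under a 1:1:1:1 ratio (total parts = 4):
  spiny-fruited bitter: 772 × 1/4 = 193
  spiny-fruited non-bitter: 772 × 1/4 = 193
  smooth-fruited bitter: 772 × 1/4 = 193
  smooth-fruited non-bitter: 772 × 1/4 = 193
χ² = Σ (O − E)² / E
  spiny-fruited bitter: (172 − 193)² / 193 = 2.2850
  spiny-fruited non-bitter: (208 − 193)² / 193 = 1.1658
  smooth-fruited bitter: (193 − 193)² / 193 = 0.0000
  smooth-fruited non-bitter: (199 − 193)² / 193 = 0.1865
χ² = 2.2850 + 1.1658 + 0.0000 + 0.1865 = 3.6373 ≈ 3.637
Degrees of freedom = 4 − 1 = 3; critical value at α = 0.05 is 7.815.
Since 3.637 < 7.815, we fail to reject the null hypothesis — the data are consistent with the 1:1:1:1 ratio.

3.637; consistent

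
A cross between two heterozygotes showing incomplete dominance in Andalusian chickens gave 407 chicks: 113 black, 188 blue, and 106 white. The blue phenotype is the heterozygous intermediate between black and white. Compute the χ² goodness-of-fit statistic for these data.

With incomplete dominance, a heterozygote × heterozygote cross gives a 1:2:1 phenotypic ratio.
Total ratio parts = 4. Expected numbers out of 407:
  black: 407 × 1/4 = 101.75
  blue: 407 × 2/4 = 203.5
  white: 407 × 1/4 = 101.75
χ² = Σ (O − E)² / E
  black: (113 − 101.75)² / 101.75 = 1.2439
  blue: (188 − 203.5)² / 203.5 = 1.1806
  white: (106 − 101.75)² / 101.75 = 0.1775
χ² = 1.2439 + 1.1806 + 0.1775 = 2.602

2.602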